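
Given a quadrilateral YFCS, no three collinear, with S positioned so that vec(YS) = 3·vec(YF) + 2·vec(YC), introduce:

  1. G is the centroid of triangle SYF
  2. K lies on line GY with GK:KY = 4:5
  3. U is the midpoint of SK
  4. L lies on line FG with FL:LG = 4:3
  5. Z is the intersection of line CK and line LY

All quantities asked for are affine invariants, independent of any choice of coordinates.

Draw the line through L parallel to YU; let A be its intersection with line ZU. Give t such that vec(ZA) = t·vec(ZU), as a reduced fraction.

Set Y = (0, 0), F = (1, 0), C = (0, 1), S = (3, 2); any affine frame gives the same invariant.
1. G is the centroid of triangle SYF ⇒ G = (4/3, 2/3)
2. K lies on line GY with GK:KY = 4:5 ⇒ K = (20/27, 10/27)
3. U is the midpoint of SK ⇒ U = (101/54, 32/27)
4. L lies on line FG with FL:LG = 4:3 ⇒ L = (25/21, 8/21)
5. Z is the intersection of line CK and line LY ⇒ Z = (100/117, 32/117)
through L parallel to YU: direction (101/54, 32/27); meets ZU at A = (689/1512, -16/189)
A = Z + t·(U−Z) with t = -11/28

t = -11/28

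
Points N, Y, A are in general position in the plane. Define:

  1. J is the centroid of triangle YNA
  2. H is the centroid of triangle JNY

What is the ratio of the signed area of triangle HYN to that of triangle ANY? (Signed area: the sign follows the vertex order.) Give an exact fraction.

Assign N = (0, 0), Y = (1, 0), A = (0, 1) — the answer is frame-independent, so this choice is without loss of generality.
1. J is the centroid of triangle YNA ⇒ J = (1/3, 1/3)
2. H is the centroid of triangle JNY ⇒ H = (4/9, 1/9)
2·[HYN] = -1/9, 2·[ANY] = 1
[HYN]:[ANY] = -1/9:1 = -1/9

[HYN]:[ANY] = -1/9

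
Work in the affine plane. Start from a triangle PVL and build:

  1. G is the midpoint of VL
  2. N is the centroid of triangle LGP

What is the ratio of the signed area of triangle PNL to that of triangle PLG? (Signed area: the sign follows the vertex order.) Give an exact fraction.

Choose coordinates P = (0, 0), V = (1, 0), L = (0, 1).
1. G is the midpoint of VL ⇒ G = (1/2, 1/2)
2. N is the centroid of triangle LGP ⇒ N = (1/6, 1/2)
2·[PNL] = 1/6, 2·[PLG] = -1/2
[PNL]:[PLG] = 1/6:-1/2 = -1/3

[PNL]:[PLG] = -1/3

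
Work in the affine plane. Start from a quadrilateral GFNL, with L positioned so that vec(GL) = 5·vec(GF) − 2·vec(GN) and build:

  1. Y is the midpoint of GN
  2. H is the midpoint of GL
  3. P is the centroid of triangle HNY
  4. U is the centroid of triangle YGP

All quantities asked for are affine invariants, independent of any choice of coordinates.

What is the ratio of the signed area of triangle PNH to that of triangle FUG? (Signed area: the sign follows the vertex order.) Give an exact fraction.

[PNH]:[FUG] = -15/8

Set G = (0, 0), F = (1, 0), N = (0, 1), L = (5, -2); any affine frame gives the same invariant.
1. Y is the midpoint of GN ⇒ Y = (0, 1/2)
2. H is the midpoint of GL ⇒ H = (5/2, -1)
3. P is the centroid of triangle HNY ⇒ P = (5/6, 1/6)
4. U is the centroid of triangle YGP ⇒ U = (5/18, 2/9)
2·[PNH] = -5/12, 2·[FUG] = 2/9
[PNH]:[FUG] = -5/12:2/9 = -15/8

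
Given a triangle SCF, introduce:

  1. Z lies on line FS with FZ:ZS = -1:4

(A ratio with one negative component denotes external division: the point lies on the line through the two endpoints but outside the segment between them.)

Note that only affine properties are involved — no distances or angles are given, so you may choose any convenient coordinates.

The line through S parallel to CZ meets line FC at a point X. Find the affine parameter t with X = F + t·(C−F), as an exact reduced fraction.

t = -3

Work in coordinates with S = (0, 0), C = (1, 0), F = (0, 1).
1. Z lies on line FS with FZ:ZS = -1:4 ⇒ Z = (0, 4/3)
through S parallel to CZ: direction (-1, 4/3); meets FC at X = (-3, 4)
X = F + t·(C−F) with t = -3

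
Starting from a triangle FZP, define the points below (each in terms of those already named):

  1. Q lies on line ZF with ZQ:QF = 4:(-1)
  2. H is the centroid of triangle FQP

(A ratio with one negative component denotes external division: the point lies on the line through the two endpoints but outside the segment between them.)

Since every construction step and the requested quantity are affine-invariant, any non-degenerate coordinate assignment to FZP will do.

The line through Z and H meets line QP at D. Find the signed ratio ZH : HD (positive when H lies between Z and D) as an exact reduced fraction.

ZH:HD = 11

Set F = (0, 0), Z = (1, 0), P = (0, 1); any affine frame gives the same invariant.
1. Q lies on line ZF with ZQ:QF = 4:(-1) ⇒ Q = (-1/3, 0)
2. H is the centroid of triangle FQP ⇒ H = (-1/9, 1/3)
line ZH meets QP at D = (-7/33, 4/11)
H = Z + t·(D−Z) with t = 11/12, so ZH:HD = 11/12:1/12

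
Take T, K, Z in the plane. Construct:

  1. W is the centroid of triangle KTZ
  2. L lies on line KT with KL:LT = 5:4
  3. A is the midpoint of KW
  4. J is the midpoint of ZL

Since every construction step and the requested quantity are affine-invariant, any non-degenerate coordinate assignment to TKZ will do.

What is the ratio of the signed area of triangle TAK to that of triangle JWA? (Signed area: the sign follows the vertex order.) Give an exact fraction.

Assign T = (0, 0), K = (1, 0), Z = (0, 1) — the answer is frame-independent, so this choice is without loss of generality.
1. W is the centroid of triangle KTZ ⇒ W = (1/3, 1/3)
2. L lies on line KT with KL:LT = 5:4 ⇒ L = (4/9, 0)
3. A is the midpoint of KW ⇒ A = (2/3, 1/6)
4. J is the midpoint of ZL ⇒ J = (2/9, 1/2)
2·[TAK] = -1/6, 2·[JWA] = 1/27
[TAK]:[JWA] = -1/6:1/27 = -9/2

[TAK]:[JWA] = -9/2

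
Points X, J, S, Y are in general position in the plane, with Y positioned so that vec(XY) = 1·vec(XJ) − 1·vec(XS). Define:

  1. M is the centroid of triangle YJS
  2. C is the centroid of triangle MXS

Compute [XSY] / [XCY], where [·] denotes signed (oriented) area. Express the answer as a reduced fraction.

Work in coordinates with X = (0, 0), J = (1, 0), S = (0, 1), Y = (1, -1).
1. M is the centroid of triangle YJS ⇒ M = (2/3, 0)
2. C is the centroid of triangle MXS ⇒ C = (2/9, 1/3)
2·[XSY] = -1, 2·[XCY] = -5/9
[XSY]:[XCY] = -1:-5/9 = 9/5

[XSY]:[XCY] = 9/5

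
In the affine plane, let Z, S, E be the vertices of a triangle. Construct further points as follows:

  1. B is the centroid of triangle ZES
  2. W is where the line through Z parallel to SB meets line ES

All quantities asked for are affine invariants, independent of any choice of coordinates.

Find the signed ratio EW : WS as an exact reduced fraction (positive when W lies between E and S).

Choose coordinates Z = (0, 0), S = (1, 0), E = (0, 1).
1. B is the centroid of triangle ZES ⇒ B = (1/3, 1/3)
2. W is where the line through Z parallel to SB meets line ES ⇒ W = (2, -1)
W = E + t·(S−E) with t = 2, so EW:WS = t:(1−t) = 2:-1

EW:WS = -2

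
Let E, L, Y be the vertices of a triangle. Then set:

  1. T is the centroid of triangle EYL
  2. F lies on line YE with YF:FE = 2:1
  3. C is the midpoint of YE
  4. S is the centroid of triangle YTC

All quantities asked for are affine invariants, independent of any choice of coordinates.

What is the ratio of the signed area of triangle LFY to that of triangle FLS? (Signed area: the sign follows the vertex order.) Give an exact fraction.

Work in coordinates with E = (0, 0), L = (1, 0), Y = (0, 1).
1. T is the centroid of triangle EYL ⇒ T = (1/3, 1/3)
2. F lies on line YE with YF:FE = 2:1 ⇒ F = (0, 1/3)
3. C is the midpoint of YE ⇒ C = (0, 1/2)
4. S is the centroid of triangle YTC ⇒ S = (1/9, 11/18)
2·[LFY] = -2/3, 2·[FLS] = 17/54
[LFY]:[FLS] = -2/3:17/54 = -36/17

[LFY]:[FLS] = -36/17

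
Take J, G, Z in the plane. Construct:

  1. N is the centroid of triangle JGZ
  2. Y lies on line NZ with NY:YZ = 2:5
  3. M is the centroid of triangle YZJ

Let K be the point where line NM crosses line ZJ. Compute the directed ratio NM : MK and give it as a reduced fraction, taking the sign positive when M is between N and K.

NM:MK = 16/5

Choose coordinates J = (0, 0), G = (1, 0), Z = (0, 1).
1. N is the centroid of triangle JGZ ⇒ N = (1/3, 1/3)
2. Y lies on line NZ with NY:YZ = 2:5 ⇒ Y = (5/21, 11/21)
3. M is the centroid of triangle YZJ ⇒ M = (5/63, 32/63)
line NM meets ZJ at K = (0, 9/16)
M = N + t·(K−N) with t = 16/21, so NM:MK = 16/21:5/21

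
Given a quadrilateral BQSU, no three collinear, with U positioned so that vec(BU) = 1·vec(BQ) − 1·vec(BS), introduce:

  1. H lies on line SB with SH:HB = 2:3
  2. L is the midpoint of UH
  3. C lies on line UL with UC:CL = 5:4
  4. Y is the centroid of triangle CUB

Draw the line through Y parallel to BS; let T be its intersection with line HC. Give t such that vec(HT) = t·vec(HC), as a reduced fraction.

Work in coordinates with B = (0, 0), Q = (1, 0), S = (0, 1), U = (1, -1).
1. H lies on line SB with SH:HB = 2:3 ⇒ H = (0, 3/5)
2. L is the midpoint of UH ⇒ L = (1/2, -1/5)
3. C lies on line UL with UC:CL = 5:4 ⇒ C = (13/18, -5/9)
4. Y is the centroid of triangle CUB ⇒ Y = (31/54, -14/27)
through Y parallel to BS: direction (0, 1); meets HC at T = (31/54, -43/135)
T = H + t·(C−H) with t = 31/39

t = 31/39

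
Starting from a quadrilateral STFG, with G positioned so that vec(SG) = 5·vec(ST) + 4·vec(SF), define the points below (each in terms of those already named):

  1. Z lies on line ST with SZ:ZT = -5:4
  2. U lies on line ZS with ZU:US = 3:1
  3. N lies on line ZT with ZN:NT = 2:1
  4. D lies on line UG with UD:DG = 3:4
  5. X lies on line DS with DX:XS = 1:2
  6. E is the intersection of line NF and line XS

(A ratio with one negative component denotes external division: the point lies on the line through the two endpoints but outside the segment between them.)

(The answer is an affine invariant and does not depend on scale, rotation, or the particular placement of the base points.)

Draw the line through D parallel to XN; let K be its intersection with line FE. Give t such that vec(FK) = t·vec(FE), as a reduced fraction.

Work in coordinates with S = (0, 0), T = (1, 0), F = (0, 1), G = (5, 4).
1. Z lies on line ST with SZ:ZT = -5:4 ⇒ Z = (5, 0)
2. U lies on line ZS with ZU:US = 3:1 ⇒ U = (5/4, 0)
3. N lies on line ZT with ZN:NT = 2:1 ⇒ N = (7/3, 0)
4. D lies on line UG with UD:DG = 3:4 ⇒ D = (20/7, 12/7)
5. X lies on line DS with DX:XS = 1:2 ⇒ X = (40/21, 8/7)
6. E is the intersection of line NF and line XS ⇒ E = (35/36, 7/12)
through D parallel to XN: direction (3/7, -8/7); meets FE at K = (175/47, -28/47)
K = F + t·(E−F) with t = 180/47

t = 180/47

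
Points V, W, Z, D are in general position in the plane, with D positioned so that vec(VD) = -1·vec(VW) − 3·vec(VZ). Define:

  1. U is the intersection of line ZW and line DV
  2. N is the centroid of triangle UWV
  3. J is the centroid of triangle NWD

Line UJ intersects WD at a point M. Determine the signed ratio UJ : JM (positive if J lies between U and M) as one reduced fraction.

UJ:JM = 4

Set V = (0, 0), W = (1, 0), Z = (0, 1), D = (-1, -3); any affine frame gives the same invariant.
1. U is the intersection of line ZW and line DV ⇒ U = (1/4, 3/4)
2. N is the centroid of triangle UWV ⇒ N = (5/12, 1/4)
3. J is the centroid of triangle NWD ⇒ J = (5/36, -11/12)
line UJ meets WD at M = (1/9, -4/3)
J = U + t·(M−U) with t = 4/5, so UJ:JM = 4/5:1/5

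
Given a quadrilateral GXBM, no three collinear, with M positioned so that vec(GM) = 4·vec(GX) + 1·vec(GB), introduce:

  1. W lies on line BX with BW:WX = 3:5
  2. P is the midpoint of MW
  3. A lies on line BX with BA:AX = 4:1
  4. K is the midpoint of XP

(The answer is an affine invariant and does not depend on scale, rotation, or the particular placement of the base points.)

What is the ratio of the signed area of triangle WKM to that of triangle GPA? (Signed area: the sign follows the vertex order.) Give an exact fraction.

[WKM]:[GPA] = -100/17

Set G = (0, 0), X = (1, 0), B = (0, 1), M = (4, 1); any affine frame gives the same invariant.
1. W lies on line BX with BW:WX = 3:5 ⇒ W = (3/8, 5/8)
2. P is the midpoint of MW ⇒ P = (35/16, 13/16)
3. A lies on line BX with BA:AX = 4:1 ⇒ A = (4/5, 1/5)
4. K is the midpoint of XP ⇒ K = (51/32, 13/32)
2·[WKM] = 5/4, 2·[GPA] = -17/80
[WKM]:[GPA] = 5/4:-17/80 = -100/17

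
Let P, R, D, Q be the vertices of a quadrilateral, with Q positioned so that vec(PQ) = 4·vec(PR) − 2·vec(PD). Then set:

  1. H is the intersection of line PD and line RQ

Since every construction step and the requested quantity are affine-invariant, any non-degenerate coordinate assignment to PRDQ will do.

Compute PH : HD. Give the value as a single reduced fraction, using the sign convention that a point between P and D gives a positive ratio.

Work in coordinates with P = (0, 0), R = (1, 0), D = (0, 1), Q = (4, -2).
1. H is the intersection of line PD and line RQ ⇒ H = (0, 2/3)
H = P + t·(D−P) with t = 2/3, so PH:HD = t:(1−t) = 2/3:1/3

PH:HD = 2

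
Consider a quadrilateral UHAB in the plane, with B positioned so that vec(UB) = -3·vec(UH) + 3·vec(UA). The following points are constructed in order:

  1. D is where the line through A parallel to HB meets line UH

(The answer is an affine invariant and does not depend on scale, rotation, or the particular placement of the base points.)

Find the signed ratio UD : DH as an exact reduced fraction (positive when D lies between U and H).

UD:DH = -4

Work in coordinates with U = (0, 0), H = (1, 0), A = (0, 1), B = (-3, 3).
1. D is where the line through A parallel to HB meets line UH ⇒ D = (4/3, 0)
D = U + t·(H−U) with t = 4/3, so UD:DH = t:(1−t) = 4/3:-1/3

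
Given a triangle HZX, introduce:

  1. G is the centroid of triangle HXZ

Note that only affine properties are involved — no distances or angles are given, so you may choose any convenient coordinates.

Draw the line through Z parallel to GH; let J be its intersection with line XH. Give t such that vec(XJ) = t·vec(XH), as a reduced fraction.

Work in coordinates with H = (0, 0), Z = (1, 0), X = (0, 1).
1. G is the centroid of triangle HXZ ⇒ G = (1/3, 1/3)
through Z parallel to GH: direction (-1/3, -1/3); meets XH at J = (0, -1)
J = X + t·(H−X) with t = 2

t = 2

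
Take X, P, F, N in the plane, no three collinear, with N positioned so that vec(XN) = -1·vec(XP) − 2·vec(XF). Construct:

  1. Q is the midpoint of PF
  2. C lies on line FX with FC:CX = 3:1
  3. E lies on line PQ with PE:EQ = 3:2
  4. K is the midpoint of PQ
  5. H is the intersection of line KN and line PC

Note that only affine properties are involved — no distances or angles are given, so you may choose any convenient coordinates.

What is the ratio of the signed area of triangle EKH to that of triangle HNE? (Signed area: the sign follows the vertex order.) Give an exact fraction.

Work in coordinates with X = (0, 0), P = (1, 0), F = (0, 1), N = (-1, -2).
1. Q is the midpoint of PF ⇒ Q = (1/2, 1/2)
2. C lies on line FX with FC:CX = 3:1 ⇒ C = (0, 1/4)
3. E lies on line PQ with PE:EQ = 3:2 ⇒ E = (7/10, 3/10)
4. K is the midpoint of PQ ⇒ K = (3/4, 1/4)
5. H is the intersection of line KN and line PC ⇒ H = (27/43, 4/43)
2·[EKH] = -3/215, 2·[HNE] = -8/43
[EKH]:[HNE] = -3/215:-8/43 = 3/40

[EKH]:[HNE] = 3/40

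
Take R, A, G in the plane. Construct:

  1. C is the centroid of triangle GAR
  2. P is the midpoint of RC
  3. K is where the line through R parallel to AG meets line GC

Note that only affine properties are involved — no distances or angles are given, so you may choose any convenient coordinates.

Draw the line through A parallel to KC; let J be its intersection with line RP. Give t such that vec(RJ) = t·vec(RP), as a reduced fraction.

t = 4

Work in coordinates with R = (0, 0), A = (1, 0), G = (0, 1).
1. C is the centroid of triangle GAR ⇒ C = (1/3, 1/3)
2. P is the midpoint of RC ⇒ P = (1/6, 1/6)
3. K is where the line through R parallel to AG meets line GC ⇒ K = (1, -1)
through A parallel to KC: direction (-2/3, 4/3); meets RP at J = (2/3, 2/3)
J = R + t·(P−R) with t = 4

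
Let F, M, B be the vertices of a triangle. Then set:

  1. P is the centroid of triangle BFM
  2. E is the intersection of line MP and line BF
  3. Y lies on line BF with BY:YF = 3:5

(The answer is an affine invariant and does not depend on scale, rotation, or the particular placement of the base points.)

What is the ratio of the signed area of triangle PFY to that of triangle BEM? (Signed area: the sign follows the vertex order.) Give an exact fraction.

Assign F = (0, 0), M = (1, 0), B = (0, 1) — the answer is frame-independent, so this choice is without loss of generality.
1. P is the centroid of triangle BFM ⇒ P = (1/3, 1/3)
2. E is the intersection of line MP and line BF ⇒ E = (0, 1/2)
3. Y lies on line BF with BY:YF = 3:5 ⇒ Y = (0, 5/8)
2·[PFY] = -5/24, 2·[BEM] = 1/2
[PFY]:[BEM] = -5/24:1/2 = -5/12

[PFY]:[BEM] = -5/12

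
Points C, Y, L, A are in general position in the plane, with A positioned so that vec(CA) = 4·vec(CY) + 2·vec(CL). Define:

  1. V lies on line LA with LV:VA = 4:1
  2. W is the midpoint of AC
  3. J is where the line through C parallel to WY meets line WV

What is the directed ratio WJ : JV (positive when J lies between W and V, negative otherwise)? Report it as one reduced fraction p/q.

Choose coordinates C = (0, 0), Y = (1, 0), L = (0, 1), A = (4, 2).
1. V lies on line LA with LV:VA = 4:1 ⇒ V = (16/5, 9/5)
2. W is the midpoint of AC ⇒ W = (2, 1)
3. J is where the line through C parallel to WY meets line WV ⇒ J = (-1, -1)
J = W + t·(V−W) with t = -5/2, so WJ:JV = t:(1−t) = -5/2:7/2

WJ:JV = -5/7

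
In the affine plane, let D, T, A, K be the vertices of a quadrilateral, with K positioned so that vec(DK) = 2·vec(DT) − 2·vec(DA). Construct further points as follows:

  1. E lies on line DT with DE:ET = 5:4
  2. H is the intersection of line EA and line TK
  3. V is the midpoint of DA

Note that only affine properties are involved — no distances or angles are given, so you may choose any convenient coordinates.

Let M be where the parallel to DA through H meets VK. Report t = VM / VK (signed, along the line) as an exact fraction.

Choose coordinates D = (0, 0), T = (1, 0), A = (0, 1), K = (2, -2).
1. E lies on line DT with DE:ET = 5:4 ⇒ E = (5/9, 0)
2. H is the intersection of line EA and line TK ⇒ H = (5, -8)
3. V is the midpoint of DA ⇒ V = (0, 1/2)
through H parallel to DA: direction (0, 1); meets VK at M = (5, -23/4)
M = V + t·(K−V) with t = 5/2

t = 5/2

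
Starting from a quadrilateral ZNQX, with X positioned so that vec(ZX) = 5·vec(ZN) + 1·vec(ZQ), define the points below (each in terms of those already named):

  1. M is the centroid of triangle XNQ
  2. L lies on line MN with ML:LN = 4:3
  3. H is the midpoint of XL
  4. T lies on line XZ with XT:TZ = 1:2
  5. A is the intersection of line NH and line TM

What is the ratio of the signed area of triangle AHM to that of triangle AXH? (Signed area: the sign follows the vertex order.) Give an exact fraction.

Assign Z = (0, 0), N = (1, 0), Q = (0, 1), X = (5, 1) — the answer is frame-independent, so this choice is without loss of generality.
1. M is the centroid of triangle XNQ ⇒ M = (2, 2/3)
2. L lies on line MN with ML:LN = 4:3 ⇒ L = (10/7, 2/7)
3. H is the midpoint of XL ⇒ H = (45/14, 9/14)
4. T lies on line XZ with XT:TZ = 1:2 ⇒ T = (10/3, 2/3)
5. A is the intersection of line NH and line TM ⇒ A = (89/27, 2/3)
2·[AHM] = -5/162, 2·[AXH] = -5/378
[AHM]:[AXH] = -5/162:-5/378 = 7/3

[AHM]:[AXH] = 7/3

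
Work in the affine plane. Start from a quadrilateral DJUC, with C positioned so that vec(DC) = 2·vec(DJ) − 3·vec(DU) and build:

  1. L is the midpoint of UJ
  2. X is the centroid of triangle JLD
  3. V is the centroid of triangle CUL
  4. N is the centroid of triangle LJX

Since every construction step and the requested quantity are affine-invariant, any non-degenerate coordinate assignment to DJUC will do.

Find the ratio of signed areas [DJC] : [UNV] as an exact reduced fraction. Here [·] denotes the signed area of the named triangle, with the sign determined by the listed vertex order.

Choose coordinates D = (0, 0), J = (1, 0), U = (0, 1), C = (2, -3).
1. L is the midpoint of UJ ⇒ L = (1/2, 1/2)
2. X is the centroid of triangle JLD ⇒ X = (1/2, 1/6)
3. V is the centroid of triangle CUL ⇒ V = (5/6, -1/2)
4. N is the centroid of triangle LJX ⇒ N = (2/3, 2/9)
2·[DJC] = -3, 2·[UNV] = -19/54
[DJC]:[UNV] = -3:-19/54 = 162/19

[DJC]:[UNV] = 162/19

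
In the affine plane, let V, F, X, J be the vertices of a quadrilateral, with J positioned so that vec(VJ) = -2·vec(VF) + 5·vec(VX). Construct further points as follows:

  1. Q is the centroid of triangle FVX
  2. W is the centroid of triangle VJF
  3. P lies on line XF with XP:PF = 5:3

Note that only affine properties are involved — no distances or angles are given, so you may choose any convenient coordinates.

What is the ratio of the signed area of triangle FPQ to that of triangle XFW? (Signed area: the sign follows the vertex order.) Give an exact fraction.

Choose coordinates V = (0, 0), F = (1, 0), X = (0, 1), J = (-2, 5).
1. Q is the centroid of triangle FVX ⇒ Q = (1/3, 1/3)
2. W is the centroid of triangle VJF ⇒ W = (-1/3, 5/3)
3. P lies on line XF with XP:PF = 5:3 ⇒ P = (5/8, 3/8)
2·[FPQ] = 1/8, 2·[XFW] = 1/3
[FPQ]:[XFW] = 1/8:1/3 = 3/8

[FPQ]:[XFW] = 3/8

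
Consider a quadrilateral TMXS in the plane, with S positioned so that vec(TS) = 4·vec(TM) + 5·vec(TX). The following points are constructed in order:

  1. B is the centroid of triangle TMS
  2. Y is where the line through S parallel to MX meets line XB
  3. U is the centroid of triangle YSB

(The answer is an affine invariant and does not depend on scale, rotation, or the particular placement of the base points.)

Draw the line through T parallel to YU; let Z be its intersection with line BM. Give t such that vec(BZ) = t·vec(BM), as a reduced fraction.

t = 205/203

Work in coordinates with T = (0, 0), M = (1, 0), X = (0, 1), S = (4, 5).
1. B is the centroid of triangle TMS ⇒ B = (5/3, 5/3)
2. Y is where the line through S parallel to MX meets line XB ⇒ Y = (40/7, 23/7)
3. U is the centroid of triangle YSB ⇒ U = (239/63, 209/63)
through T parallel to YU: direction (-121/63, 2/63); meets BM at Z = (605/609, -10/609)
Z = B + t·(M−B) with t = 205/203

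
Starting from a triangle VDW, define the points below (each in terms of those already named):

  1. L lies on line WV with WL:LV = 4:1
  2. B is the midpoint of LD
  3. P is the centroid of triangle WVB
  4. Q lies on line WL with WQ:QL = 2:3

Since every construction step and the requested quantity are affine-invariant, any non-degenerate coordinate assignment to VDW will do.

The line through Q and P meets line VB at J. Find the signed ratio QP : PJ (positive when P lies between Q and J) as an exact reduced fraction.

Assign V = (0, 0), D = (1, 0), W = (0, 1) — the answer is frame-independent, so this choice is without loss of generality.
1. L lies on line WV with WL:LV = 4:1 ⇒ L = (0, 1/5)
2. B is the midpoint of LD ⇒ B = (1/2, 1/10)
3. P is the centroid of triangle WVB ⇒ P = (1/6, 11/30)
4. Q lies on line WL with WQ:QL = 2:3 ⇒ Q = (0, 17/25)
line QP meets VB at J = (17/52, 17/260)
P = Q + t·(J−Q) with t = 26/51, so QP:PJ = 26/51:25/51

QP:PJ = 26/25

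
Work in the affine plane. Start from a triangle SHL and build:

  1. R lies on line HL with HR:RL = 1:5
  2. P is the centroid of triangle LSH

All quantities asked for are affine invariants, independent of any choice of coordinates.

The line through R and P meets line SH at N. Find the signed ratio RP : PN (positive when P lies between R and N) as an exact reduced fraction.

Set S = (0, 0), H = (1, 0), L = (0, 1); any affine frame gives the same invariant.
1. R lies on line HL with HR:RL = 1:5 ⇒ R = (5/6, 1/6)
2. P is the centroid of triangle LSH ⇒ P = (1/3, 1/3)
line RP meets SH at N = (4/3, 0)
P = R + t·(N−R) with t = -1, so RP:PN = -1:2

RP:PN = -1/2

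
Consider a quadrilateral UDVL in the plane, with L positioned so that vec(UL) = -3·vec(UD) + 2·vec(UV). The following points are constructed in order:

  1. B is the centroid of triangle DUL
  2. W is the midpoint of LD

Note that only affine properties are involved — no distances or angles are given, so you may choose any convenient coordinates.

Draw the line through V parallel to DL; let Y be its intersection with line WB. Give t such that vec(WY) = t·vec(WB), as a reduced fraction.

Set U = (0, 0), D = (1, 0), V = (0, 1), L = (-3, 2); any affine frame gives the same invariant.
1. B is the centroid of triangle DUL ⇒ B = (-2/3, 2/3)
2. W is the midpoint of LD ⇒ W = (-1, 1)
through V parallel to DL: direction (-4, 2); meets WB at Y = (-2, 2)
Y = W + t·(B−W) with t = -3

t = -3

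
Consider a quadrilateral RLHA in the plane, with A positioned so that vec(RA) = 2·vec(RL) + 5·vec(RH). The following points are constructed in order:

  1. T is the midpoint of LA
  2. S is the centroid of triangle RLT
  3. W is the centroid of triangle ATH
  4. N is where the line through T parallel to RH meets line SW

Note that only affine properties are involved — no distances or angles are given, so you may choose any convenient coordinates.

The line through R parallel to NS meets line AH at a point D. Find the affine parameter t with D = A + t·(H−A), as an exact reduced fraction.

t = 7/8

Assign R = (0, 0), L = (1, 0), H = (0, 1), A = (2, 5) — the answer is frame-independent, so this choice is without loss of generality.
1. T is the midpoint of LA ⇒ T = (3/2, 5/2)
2. S is the centroid of triangle RLT ⇒ S = (5/6, 5/6)
3. W is the centroid of triangle ATH ⇒ W = (7/6, 17/6)
4. N is where the line through T parallel to RH meets line SW ⇒ N = (3/2, 29/6)
through R parallel to NS: direction (-2/3, -4); meets AH at D = (1/4, 3/2)
D = A + t·(H−A) with t = 7/8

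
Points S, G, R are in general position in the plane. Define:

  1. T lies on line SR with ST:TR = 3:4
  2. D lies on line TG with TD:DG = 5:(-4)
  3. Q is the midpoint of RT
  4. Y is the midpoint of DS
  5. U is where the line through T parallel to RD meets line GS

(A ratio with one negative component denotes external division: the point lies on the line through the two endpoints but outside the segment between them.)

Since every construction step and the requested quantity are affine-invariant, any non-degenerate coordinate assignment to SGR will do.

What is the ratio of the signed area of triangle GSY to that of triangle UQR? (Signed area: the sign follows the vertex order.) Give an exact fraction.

[GSY]:[UQR] = -19/5

Assign S = (0, 0), G = (1, 0), R = (0, 1) — the answer is frame-independent, so this choice is without loss of generality.
1. T lies on line SR with ST:TR = 3:4 ⇒ T = (0, 3/7)
2. D lies on line TG with TD:DG = 5:(-4) ⇒ D = (5, -12/7)
3. Q is the midpoint of RT ⇒ Q = (0, 5/7)
4. Y is the midpoint of DS ⇒ Y = (5/2, -6/7)
5. U is where the line through T parallel to RD meets line GS ⇒ U = (15/19, 0)
2·[GSY] = 6/7, 2·[UQR] = -30/133
[GSY]:[UQR] = 6/7:-30/133 = -19/5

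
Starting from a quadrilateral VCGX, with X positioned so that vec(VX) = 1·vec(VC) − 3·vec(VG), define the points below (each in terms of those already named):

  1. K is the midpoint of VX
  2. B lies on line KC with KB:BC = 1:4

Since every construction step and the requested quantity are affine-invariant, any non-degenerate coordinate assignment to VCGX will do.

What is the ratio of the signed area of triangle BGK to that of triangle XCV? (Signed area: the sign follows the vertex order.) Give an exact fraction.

Assign V = (0, 0), C = (1, 0), G = (0, 1), X = (1, -3) — the answer is frame-independent, so this choice is without loss of generality.
1. K is the midpoint of VX ⇒ K = (1/2, -3/2)
2. B lies on line KC with KB:BC = 1:4 ⇒ B = (3/5, -6/5)
2·[BGK] = 2/5, 2·[XCV] = 3
[BGK]:[XCV] = 2/5:3 = 2/15

[BGK]:[XCV] = 2/15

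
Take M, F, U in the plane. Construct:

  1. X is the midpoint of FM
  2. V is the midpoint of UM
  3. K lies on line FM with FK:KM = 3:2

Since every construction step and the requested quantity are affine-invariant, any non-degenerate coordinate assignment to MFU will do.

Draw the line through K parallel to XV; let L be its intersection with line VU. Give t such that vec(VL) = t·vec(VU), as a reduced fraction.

t = -1/5

Choose coordinates M = (0, 0), F = (1, 0), U = (0, 1).
1. X is the midpoint of FM ⇒ X = (1/2, 0)
2. V is the midpoint of UM ⇒ V = (0, 1/2)
3. K lies on line FM with FK:KM = 3:2 ⇒ K = (2/5, 0)
through K parallel to XV: direction (-1/2, 1/2); meets VU at L = (0, 2/5)
L = V + t·(U−V) with t = -1/5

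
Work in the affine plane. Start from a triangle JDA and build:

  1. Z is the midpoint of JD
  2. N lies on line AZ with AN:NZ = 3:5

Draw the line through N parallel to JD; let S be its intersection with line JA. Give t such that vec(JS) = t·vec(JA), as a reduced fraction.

t = 5/8

Set J = (0, 0), D = (1, 0), A = (0, 1); any affine frame gives the same invariant.
1. Z is the midpoint of JD ⇒ Z = (1/2, 0)
2. N lies on line AZ with AN:NZ = 3:5 ⇒ N = (3/16, 5/8)
through N parallel to JD: direction (1, 0); meets JA at S = (0, 5/8)
S = J + t·(A−J) with t = 5/8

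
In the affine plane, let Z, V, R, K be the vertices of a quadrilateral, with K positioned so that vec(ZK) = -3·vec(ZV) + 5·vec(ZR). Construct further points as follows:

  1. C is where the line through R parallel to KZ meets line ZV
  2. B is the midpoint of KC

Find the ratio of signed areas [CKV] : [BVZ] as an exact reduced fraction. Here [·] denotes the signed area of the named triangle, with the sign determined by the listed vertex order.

[CKV]:[BVZ] = 4/5

Assign Z = (0, 0), V = (1, 0), R = (0, 1), K = (-3, 5) — the answer is frame-independent, so this choice is without loss of generality.
1. C is where the line through R parallel to KZ meets line ZV ⇒ C = (3/5, 0)
2. B is the midpoint of KC ⇒ B = (-6/5, 5/2)
2·[CKV] = -2, 2·[BVZ] = -5/2
[CKV]:[BVZ] = -2:-5/2 = 4/5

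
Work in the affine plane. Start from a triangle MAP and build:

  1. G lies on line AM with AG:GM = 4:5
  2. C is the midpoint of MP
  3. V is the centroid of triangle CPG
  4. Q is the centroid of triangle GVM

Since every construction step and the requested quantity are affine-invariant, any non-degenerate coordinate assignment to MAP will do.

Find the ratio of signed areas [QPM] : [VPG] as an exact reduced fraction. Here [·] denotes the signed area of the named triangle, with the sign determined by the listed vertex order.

[QPM]:[VPG] = -8/3

Choose coordinates M = (0, 0), A = (1, 0), P = (0, 1).
1. G lies on line AM with AG:GM = 4:5 ⇒ G = (5/9, 0)
2. C is the midpoint of MP ⇒ C = (0, 1/2)
3. V is the centroid of triangle CPG ⇒ V = (5/27, 1/2)
4. Q is the centroid of triangle GVM ⇒ Q = (20/81, 1/6)
2·[QPM] = 20/81, 2·[VPG] = -5/54
[QPM]:[VPG] = 20/81:-5/54 = -8/3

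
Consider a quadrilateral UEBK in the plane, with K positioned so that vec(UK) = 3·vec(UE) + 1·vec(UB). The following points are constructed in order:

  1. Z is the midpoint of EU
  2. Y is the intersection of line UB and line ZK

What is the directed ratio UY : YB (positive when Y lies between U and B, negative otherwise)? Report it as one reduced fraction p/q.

UY:YB = -1/6

Work in coordinates with U = (0, 0), E = (1, 0), B = (0, 1), K = (3, 1).
1. Z is the midpoint of EU ⇒ Z = (1/2, 0)
2. Y is the intersection of line UB and line ZK ⇒ Y = (0, -1/5)
Y = U + t·(B−U) with t = -1/5, so UY:YB = t:(1−t) = -1/5:6/5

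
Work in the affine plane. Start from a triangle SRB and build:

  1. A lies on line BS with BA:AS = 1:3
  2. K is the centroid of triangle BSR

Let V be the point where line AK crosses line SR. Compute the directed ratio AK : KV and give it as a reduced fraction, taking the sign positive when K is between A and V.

Work in coordinates with S = (0, 0), R = (1, 0), B = (0, 1).
1. A lies on line BS with BA:AS = 1:3 ⇒ A = (0, 3/4)
2. K is the centroid of triangle BSR ⇒ K = (1/3, 1/3)
line AK meets SR at V = (3/5, 0)
K = A + t·(V−A) with t = 5/9, so AK:KV = 5/9:4/9

AK:KV = 5/4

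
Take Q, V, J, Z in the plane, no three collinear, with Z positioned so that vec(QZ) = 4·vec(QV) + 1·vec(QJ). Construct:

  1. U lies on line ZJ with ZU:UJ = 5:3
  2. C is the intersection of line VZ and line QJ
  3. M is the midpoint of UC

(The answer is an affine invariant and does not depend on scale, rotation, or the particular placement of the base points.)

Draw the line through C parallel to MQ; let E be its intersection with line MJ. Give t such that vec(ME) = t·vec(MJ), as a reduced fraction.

t = -1/3

Set Q = (0, 0), V = (1, 0), J = (0, 1), Z = (4, 1); any affine frame gives the same invariant.
1. U lies on line ZJ with ZU:UJ = 5:3 ⇒ U = (3/2, 1)
2. C is the intersection of line VZ and line QJ ⇒ C = (0, -1/3)
3. M is the midpoint of UC ⇒ M = (3/4, 1/3)
through C parallel to MQ: direction (-3/4, -1/3); meets MJ at E = (1, 1/9)
E = M + t·(J−M) with t = -1/3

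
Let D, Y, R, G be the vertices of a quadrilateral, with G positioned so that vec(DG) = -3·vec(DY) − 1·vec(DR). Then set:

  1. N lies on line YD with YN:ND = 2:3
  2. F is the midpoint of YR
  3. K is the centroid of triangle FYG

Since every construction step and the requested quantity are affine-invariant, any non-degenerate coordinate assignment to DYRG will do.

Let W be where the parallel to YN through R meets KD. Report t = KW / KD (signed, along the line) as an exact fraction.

Work in coordinates with D = (0, 0), Y = (1, 0), R = (0, 1), G = (-3, -1).
1. N lies on line YD with YN:ND = 2:3 ⇒ N = (3/5, 0)
2. F is the midpoint of YR ⇒ F = (1/2, 1/2)
3. K is the centroid of triangle FYG ⇒ K = (-1/2, -1/6)
through R parallel to YN: direction (-2/5, 0); meets KD at W = (3, 1)
W = K + t·(D−K) with t = 7

t = 7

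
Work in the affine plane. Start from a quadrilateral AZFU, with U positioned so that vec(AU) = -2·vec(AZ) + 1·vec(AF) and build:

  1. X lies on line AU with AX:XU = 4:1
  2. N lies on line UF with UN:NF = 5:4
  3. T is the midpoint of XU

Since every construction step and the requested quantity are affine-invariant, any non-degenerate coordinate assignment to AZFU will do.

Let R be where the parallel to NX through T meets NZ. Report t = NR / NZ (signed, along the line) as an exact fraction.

t = -5/49

Work in coordinates with A = (0, 0), Z = (1, 0), F = (0, 1), U = (-2, 1).
1. X lies on line AU with AX:XU = 4:1 ⇒ X = (-8/5, 4/5)
2. N lies on line UF with UN:NF = 5:4 ⇒ N = (-8/9, 1)
3. T is the midpoint of XU ⇒ T = (-9/5, 9/10)
through T parallel to NX: direction (-32/45, -1/5); meets NZ at R = (-53/49, 54/49)
R = N + t·(Z−N) with t = -5/49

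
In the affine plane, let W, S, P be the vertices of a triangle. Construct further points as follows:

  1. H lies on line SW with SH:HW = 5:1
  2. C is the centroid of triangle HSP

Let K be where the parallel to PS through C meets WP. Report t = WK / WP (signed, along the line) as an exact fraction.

t = 13/18

Choose coordinates W = (0, 0), S = (1, 0), P = (0, 1).
1. H lies on line SW with SH:HW = 5:1 ⇒ H = (1/6, 0)
2. C is the centroid of triangle HSP ⇒ C = (7/18, 1/3)
through C parallel to PS: direction (1, -1); meets WP at K = (0, 13/18)
K = W + t·(P−W) with t = 13/18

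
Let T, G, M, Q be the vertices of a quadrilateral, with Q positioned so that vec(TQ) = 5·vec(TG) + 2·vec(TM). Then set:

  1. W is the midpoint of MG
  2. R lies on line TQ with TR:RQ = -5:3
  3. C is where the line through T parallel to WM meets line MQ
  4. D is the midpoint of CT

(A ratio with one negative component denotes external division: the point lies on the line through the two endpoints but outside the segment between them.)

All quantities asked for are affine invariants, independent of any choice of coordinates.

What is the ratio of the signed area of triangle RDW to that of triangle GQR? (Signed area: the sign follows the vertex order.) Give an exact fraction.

Work in coordinates with T = (0, 0), G = (1, 0), M = (0, 1), Q = (5, 2).
1. W is the midpoint of MG ⇒ W = (1/2, 1/2)
2. R lies on line TQ with TR:RQ = -5:3 ⇒ R = (25/2, 5)
3. C is where the line through T parallel to WM meets line MQ ⇒ C = (-5/6, 5/6)
4. D is the midpoint of CT ⇒ D = (-5/12, 5/12)
2·[RDW] = 25/8, 2·[GQR] = -3
[RDW]:[GQR] = 25/8:-3 = -25/24

[RDW]:[GQR] = -25/24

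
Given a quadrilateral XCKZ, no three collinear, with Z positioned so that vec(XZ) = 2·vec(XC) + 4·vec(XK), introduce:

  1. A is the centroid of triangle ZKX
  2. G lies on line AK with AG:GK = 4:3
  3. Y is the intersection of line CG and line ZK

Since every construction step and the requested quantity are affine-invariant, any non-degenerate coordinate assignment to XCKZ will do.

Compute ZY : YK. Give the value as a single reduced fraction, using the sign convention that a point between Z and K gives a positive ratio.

ZY:YK = 29/4

Assign X = (0, 0), C = (1, 0), K = (0, 1), Z = (2, 4) — the answer is frame-independent, so this choice is without loss of generality.
1. A is the centroid of triangle ZKX ⇒ A = (2/3, 5/3)
2. G lies on line AK with AG:GK = 4:3 ⇒ G = (2/7, 9/7)
3. Y is the intersection of line CG and line ZK ⇒ Y = (8/33, 15/11)
Y = Z + t·(K−Z) with t = 29/33, so ZY:YK = t:(1−t) = 29/33:4/33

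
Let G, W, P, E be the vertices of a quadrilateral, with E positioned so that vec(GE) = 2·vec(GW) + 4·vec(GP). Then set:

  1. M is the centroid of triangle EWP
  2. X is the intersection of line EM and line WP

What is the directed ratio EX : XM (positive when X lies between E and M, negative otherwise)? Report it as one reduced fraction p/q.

EX:XM = -3

Assign G = (0, 0), W = (1, 0), P = (0, 1), E = (2, 4) — the answer is frame-independent, so this choice is without loss of generality.
1. M is the centroid of triangle EWP ⇒ M = (1, 5/3)
2. X is the intersection of line EM and line WP ⇒ X = (1/2, 1/2)
X = E + t·(M−E) with t = 3/2, so EX:XM = t:(1−t) = 3/2:-1/2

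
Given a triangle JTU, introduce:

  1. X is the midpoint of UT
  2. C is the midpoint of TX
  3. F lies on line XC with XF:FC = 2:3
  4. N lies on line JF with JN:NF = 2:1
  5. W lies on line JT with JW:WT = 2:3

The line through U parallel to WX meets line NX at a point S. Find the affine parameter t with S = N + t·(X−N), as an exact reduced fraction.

t = -41/4

Assign J = (0, 0), T = (1, 0), U = (0, 1) — the answer is frame-independent, so this choice is without loss of generality.
1. X is the midpoint of UT ⇒ X = (1/2, 1/2)
2. C is the midpoint of TX ⇒ C = (3/4, 1/4)
3. F lies on line XC with XF:FC = 2:3 ⇒ F = (3/5, 2/5)
4. N lies on line JF with JN:NF = 2:1 ⇒ N = (2/5, 4/15)
5. W lies on line JT with JW:WT = 2:3 ⇒ W = (2/5, 0)
through U parallel to WX: direction (1/10, 1/2); meets NX at S = (-5/8, -17/8)
S = N + t·(X−N) with t = -41/4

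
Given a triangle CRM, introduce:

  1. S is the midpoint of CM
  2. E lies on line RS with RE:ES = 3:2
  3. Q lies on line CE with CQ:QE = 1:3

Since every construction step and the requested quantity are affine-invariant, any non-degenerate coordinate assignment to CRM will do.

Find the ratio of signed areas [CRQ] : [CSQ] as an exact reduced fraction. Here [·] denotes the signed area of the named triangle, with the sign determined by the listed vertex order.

[CRQ]:[CSQ] = -3/2

Work in coordinates with C = (0, 0), R = (1, 0), M = (0, 1).
1. S is the midpoint of CM ⇒ S = (0, 1/2)
2. E lies on line RS with RE:ES = 3:2 ⇒ E = (2/5, 3/10)
3. Q lies on line CE with CQ:QE = 1:3 ⇒ Q = (1/10, 3/40)
2·[CRQ] = 3/40, 2·[CSQ] = -1/20
[CRQ]:[CSQ] = 3/40:-1/20 = -3/2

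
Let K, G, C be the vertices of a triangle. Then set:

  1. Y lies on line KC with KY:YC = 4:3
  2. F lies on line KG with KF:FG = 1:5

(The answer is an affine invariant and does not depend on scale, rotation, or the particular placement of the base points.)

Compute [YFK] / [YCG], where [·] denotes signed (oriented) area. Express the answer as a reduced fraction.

Work in coordinates with K = (0, 0), G = (1, 0), C = (0, 1).
1. Y lies on line KC with KY:YC = 4:3 ⇒ Y = (0, 4/7)
2. F lies on line KG with KF:FG = 1:5 ⇒ F = (1/6, 0)
2·[YFK] = -2/21, 2·[YCG] = -3/7
[YFK]:[YCG] = -2/21:-3/7 = 2/9

[YFK]:[YCG] = 2/9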